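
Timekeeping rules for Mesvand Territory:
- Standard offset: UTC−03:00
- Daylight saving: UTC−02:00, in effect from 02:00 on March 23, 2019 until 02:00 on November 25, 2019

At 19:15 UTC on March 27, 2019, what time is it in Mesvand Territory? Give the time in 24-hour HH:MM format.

At the standard offset (UTC−03:00), 19:15 UTC − 3h = 16:15 Mesvand Territory standard time.
Daylight saving runs 23 March – 25 November; the standard-time date in Mesvand Territory, March 27, 2019, is inside that window, so Mesvand Territory is at UTC−02:00.
19:15 UTC − 2h = 17:15 local.

17:15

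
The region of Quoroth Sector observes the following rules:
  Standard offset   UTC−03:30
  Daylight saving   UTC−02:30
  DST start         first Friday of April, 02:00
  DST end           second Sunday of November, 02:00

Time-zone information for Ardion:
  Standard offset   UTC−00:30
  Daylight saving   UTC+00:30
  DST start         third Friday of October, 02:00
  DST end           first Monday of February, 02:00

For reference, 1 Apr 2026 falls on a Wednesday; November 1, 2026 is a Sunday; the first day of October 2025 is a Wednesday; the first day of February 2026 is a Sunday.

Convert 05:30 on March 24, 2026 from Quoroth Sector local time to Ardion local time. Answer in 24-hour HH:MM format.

1 April 2026 is a Wednesday, so the first Friday is April 3.
1 November 2026 is a Sunday, so the first Sunday is November 1 and the second is November 8.
March 24, 2026 is outside the daylight-saving period (3 April – 8 November), so Quoroth Sector is on standard time, UTC−03:30.
05:30 Quoroth Sector + 3h30m = 09:00 UTC.
1 October 2025 is a Wednesday, so the first Friday is October 3 and the third is October 17.
1 February 2026 is a Sunday, so the first Monday is February 2.
At the standard offset (UTC−00:30), 09:00 UTC − 0h30m = 08:30 Ardion standard time.
The standard-time date in Ardion, March 24, 2026, does not fall between 17 October 2025 and 2 February 2026, so daylight saving is not in effect and Ardion is at UTC−00:30.
09:00 UTC − 0h30m = 08:30 Ardion.

08:30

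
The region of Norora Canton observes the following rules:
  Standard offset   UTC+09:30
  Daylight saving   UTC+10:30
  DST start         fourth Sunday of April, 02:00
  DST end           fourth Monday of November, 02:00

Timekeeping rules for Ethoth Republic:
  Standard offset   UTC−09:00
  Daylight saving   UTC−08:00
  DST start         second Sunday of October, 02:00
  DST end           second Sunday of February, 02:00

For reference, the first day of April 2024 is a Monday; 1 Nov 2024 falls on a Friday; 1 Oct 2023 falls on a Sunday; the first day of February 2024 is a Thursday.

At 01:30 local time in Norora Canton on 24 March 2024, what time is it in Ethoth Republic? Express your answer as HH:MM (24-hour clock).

1 April 2024 is a Monday, so the first Sunday is April 7 and the fourth is April 28.
1 November 2024 is a Friday, so the first Monday is November 4 and the fourth is November 25.
Daylight saving runs 28 April – 25 November; 24 March 2024 is outside that window, so Norora Canton is on standard time at UTC+09:30.
01:30 Norora Canton − 9h30m = 16:00 UTC (rolling into the previous day, 23 March 2024).
1 October 2023 is a Sunday, so the first Sunday is October 1 and the second is October 8.
1 February 2024 is a Thursday, so the first Sunday is February 4 and the second is February 11.
At the standard offset (UTC−09:00), 16:00 UTC − 9h = 07:00 Ethoth Republic standard time.
The standard-time date in Ethoth Republic, 23 March 2024, does not fall between 8 October 2023 and 11 February 2024, so daylight saving is not in effect and Ethoth Republic is at UTC−09:00.
16:00 UTC − 9h = 07:00 Ethoth Republic.

07:00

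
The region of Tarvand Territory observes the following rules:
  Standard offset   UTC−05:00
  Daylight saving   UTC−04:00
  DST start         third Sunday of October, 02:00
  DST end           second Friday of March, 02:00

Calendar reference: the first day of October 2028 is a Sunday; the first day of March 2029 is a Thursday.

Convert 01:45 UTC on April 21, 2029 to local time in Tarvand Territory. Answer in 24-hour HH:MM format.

20:45

1 October 2028 is a Sunday, so the first Sunday is October 1 and the third is October 15.
1 March 2029 is a Thursday, so the first Friday is March 2 and the second is March 9.
At the standard offset (UTC−05:00), 01:45 UTC − 5h = 20:45 Tarvand Territory standard time (rolling into the previous day, 20 April 2029).
The standard-time date in Tarvand Territory, April 20, 2029, does not fall between 15 October 2028 and 9 March 2029, so daylight saving is not in effect and Tarvand Territory is at UTC−05:00.
01:45 UTC − 5h = 20:45 local (rolling into the previous day, 20 April 2029).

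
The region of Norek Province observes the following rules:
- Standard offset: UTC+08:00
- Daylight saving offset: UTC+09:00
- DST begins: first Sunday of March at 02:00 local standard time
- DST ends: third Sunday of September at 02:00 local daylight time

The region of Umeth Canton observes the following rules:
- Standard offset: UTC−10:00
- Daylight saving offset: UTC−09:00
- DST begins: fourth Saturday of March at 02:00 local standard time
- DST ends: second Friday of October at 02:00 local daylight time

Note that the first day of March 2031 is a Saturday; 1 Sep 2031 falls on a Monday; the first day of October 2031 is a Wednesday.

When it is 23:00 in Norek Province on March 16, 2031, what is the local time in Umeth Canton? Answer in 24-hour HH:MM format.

04:00

1 March 2031 is a Saturday, so the first Sunday is March 2.
1 September 2031 is a Monday, so the first Sunday is September 7 and the third is September 21.
March 16, 2031 falls between 2 March and 21 September, so daylight saving is in effect and Norek Province is at UTC+09:00.
23:00 Norek Province − 9h = 14:00 UTC.
1 March 2031 is a Saturday, so the first Saturday is March 1 and the fourth is March 22.
1 October 2031 is a Wednesday, so the first Friday is October 3 and the second is October 10.
At the standard offset (UTC−10:00), 14:00 UTC − 10h = 04:00 Umeth Canton standard time.
Daylight saving runs 22 March – 10 October; the standard-time date in Umeth Canton, March 16, 2031, is outside that window, so Umeth Canton is on standard time at UTC−10:00.
14:00 UTC − 10h = 04:00 Umeth Canton.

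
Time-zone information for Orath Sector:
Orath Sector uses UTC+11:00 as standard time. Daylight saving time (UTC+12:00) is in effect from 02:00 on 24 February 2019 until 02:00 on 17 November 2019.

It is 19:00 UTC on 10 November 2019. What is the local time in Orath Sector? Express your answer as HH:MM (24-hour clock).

07:00

At the standard offset (UTC+11:00), 19:00 UTC + 11h = 06:00 Orath Sector standard time (rolling into the next day, 11 November 2019).
The standard-time date in Orath Sector, 11 November 2019, falls between 24 February and 17 November, so daylight saving is in effect and Orath Sector is at UTC+12:00.
19:00 UTC + 12h = 07:00 local (rolling into the next day, 11 November 2019).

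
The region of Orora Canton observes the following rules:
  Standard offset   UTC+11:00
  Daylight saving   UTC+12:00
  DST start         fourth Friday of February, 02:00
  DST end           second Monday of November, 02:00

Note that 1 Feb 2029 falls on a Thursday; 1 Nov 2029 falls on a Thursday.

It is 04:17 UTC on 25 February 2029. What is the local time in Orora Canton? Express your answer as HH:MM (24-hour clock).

16:17

1 February 2029 is a Thursday, so the first Friday is February 2 and the fourth is February 23.
1 November 2029 is a Thursday, so the first Monday is November 5 and the second is November 12.
At the standard offset (UTC+11:00), 04:17 UTC + 11h = 15:17 Orora Canton standard time.
The standard-time date in Orora Canton, 25 February 2029, lies within the daylight-saving period (23 February – 12 November), so Orora Canton is on daylight time, UTC+12:00.
04:17 UTC + 12h = 16:17 local.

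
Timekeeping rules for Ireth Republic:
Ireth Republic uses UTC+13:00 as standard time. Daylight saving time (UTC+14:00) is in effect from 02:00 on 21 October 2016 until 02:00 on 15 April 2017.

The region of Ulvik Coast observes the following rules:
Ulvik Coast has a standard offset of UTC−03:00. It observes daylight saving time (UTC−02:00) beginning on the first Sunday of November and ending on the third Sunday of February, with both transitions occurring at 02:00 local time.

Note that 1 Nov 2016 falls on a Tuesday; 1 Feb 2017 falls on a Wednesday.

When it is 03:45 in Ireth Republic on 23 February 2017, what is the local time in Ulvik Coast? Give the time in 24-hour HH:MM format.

10:45

23 February 2017 falls between 21 October 2016 and 15 April 2017, so daylight saving is in effect and Ireth Republic is at UTC+14:00.
03:45 Ireth Republic − 14h = 13:45 UTC (rolling into the previous day, 22 February 2017).
1 November 2016 is a Tuesday, so the first Sunday is November 6.
1 February 2017 is a Wednesday, so the first Sunday is February 5 and the third is February 19.
At the standard offset (UTC−03:00), 13:45 UTC − 3h = 10:45 Ulvik Coast standard time.
The standard-time date in Ulvik Coast, 22 February 2017, is outside the daylight-saving period (6 November 2016 – 19 February 2017), so Ulvik Coast is on standard time, UTC−03:00.
13:45 UTC − 3h = 10:45 Ulvik Coast.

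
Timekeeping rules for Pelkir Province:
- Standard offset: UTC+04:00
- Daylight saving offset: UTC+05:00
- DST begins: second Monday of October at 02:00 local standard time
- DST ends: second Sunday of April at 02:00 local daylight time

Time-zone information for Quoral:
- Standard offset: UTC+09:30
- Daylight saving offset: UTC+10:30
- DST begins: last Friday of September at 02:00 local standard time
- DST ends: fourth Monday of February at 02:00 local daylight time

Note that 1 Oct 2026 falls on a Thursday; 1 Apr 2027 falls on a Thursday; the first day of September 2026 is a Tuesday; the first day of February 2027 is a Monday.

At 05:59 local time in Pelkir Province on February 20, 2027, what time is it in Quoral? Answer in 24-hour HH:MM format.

1 October 2026 is a Thursday, so the first Monday is October 5 and the second is October 12.
1 April 2027 is a Thursday, so the first Sunday is April 4 and the second is April 11.
February 20, 2027 falls between 12 October 2026 and 11 April 2027, so daylight saving is in effect and Pelkir Province is at UTC+05:00.
05:59 Pelkir Province − 5h = 00:59 UTC.
1 September 2026 is a Tuesday, so Fridays fall on 4, 11, 18, 25; the last is September 25.
1 February 2027 is a Monday, so the first Monday is February 1 and the fourth is February 22.
At the standard offset (UTC+09:30), 00:59 UTC + 9h30m = 10:29 Quoral standard time.
The standard-time date in Quoral, February 20, 2027, lies within the daylight-saving period (25 September 2026 – 22 February 2027), so Quoral is on daylight time, UTC+10:30.
00:59 UTC + 10h30m = 11:29 Quoral.

11:29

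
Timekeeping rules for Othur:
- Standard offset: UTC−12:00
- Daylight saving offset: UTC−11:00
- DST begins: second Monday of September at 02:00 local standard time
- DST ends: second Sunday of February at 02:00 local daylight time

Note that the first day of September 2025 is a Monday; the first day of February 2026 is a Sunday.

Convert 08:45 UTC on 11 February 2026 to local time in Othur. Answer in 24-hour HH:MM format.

20:45

1 September 2025 is a Monday, so the first Monday is September 1 and the second is September 8.
1 February 2026 is a Sunday, so the first Sunday is February 1 and the second is February 8.
At the standard offset (UTC−12:00), 08:45 UTC − 12h = 20:45 Othur standard time (rolling into the previous day, 10 February 2026).
The standard-time date in Othur, 10 February 2026, is outside the daylight-saving period (8 September 2025 – 8 February 2026), so Othur is on standard time, UTC−12:00.
08:45 UTC − 12h = 20:45 local (rolling into the previous day, 10 February 2026).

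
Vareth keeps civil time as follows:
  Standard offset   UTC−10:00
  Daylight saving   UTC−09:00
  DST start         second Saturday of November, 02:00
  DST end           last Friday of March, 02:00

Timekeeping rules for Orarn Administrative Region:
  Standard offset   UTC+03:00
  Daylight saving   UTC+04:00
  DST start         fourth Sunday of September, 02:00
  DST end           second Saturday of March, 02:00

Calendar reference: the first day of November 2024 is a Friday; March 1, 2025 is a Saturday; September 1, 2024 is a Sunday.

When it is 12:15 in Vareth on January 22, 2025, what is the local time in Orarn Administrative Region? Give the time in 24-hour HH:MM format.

1 November 2024 is a Friday, so the first Saturday is November 2 and the second is November 9.
1 March 2025 is a Saturday, so Fridays fall on 7, 14, 21, 28; the last is March 28.
January 22, 2025 lies within the daylight-saving period (9 November 2024 – 28 March 2025), so Vareth is on daylight time, UTC−09:00.
12:15 Vareth + 9h = 21:15 UTC.
1 September 2024 is a Sunday, so the first Sunday is September 1 and the fourth is September 22.
1 March 2025 is a Saturday, so the first Saturday is March 1 and the second is March 8.
At the standard offset (UTC+03:00), 21:15 UTC + 3h = 00:15 Orarn Administrative Region standard time (rolling into the next day, 23 January 2025).
The standard-time date in Orarn Administrative Region, January 23, 2025, lies within the daylight-saving period (22 September 2024 – 8 March 2025), so Orarn Administrative Region is on daylight time, UTC+04:00.
21:15 UTC + 4h = 01:15 Orarn Administrative Region (rolling into the next day, 23 January 2025).

01:15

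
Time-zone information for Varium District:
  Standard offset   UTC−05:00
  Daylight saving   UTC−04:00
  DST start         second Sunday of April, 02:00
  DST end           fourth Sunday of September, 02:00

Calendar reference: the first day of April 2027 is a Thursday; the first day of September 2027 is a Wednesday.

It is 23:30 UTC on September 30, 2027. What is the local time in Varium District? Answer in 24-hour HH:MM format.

18:30

1 April 2027 is a Thursday, so the first Sunday is April 4 and the second is April 11.
1 September 2027 is a Wednesday, so the first Sunday is September 5 and the fourth is September 26.
At the standard offset (UTC−05:00), 23:30 UTC − 5h = 18:30 Varium District standard time.
The standard-time date in Varium District, September 30, 2027, is outside the daylight-saving period (11 April – 26 September), so Varium District is on standard time, UTC−05:00.
23:30 UTC − 5h = 18:30 local.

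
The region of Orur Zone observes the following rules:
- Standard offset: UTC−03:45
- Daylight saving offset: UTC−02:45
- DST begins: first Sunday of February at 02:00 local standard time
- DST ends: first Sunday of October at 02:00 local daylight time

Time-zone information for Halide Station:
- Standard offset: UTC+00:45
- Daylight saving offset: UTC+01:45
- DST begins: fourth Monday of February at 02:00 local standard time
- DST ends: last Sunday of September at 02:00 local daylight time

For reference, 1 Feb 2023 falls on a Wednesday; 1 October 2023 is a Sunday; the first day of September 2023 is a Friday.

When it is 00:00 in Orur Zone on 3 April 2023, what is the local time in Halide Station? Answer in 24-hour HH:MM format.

1 February 2023 is a Wednesday, so the first Sunday is February 5.
1 October 2023 is a Sunday, so the first Sunday is October 1.
3 April 2023 falls between 5 February and 1 October, so daylight saving is in effect and Orur Zone is at UTC−02:45.
00:00 Orur Zone + 2h45m = 02:45 UTC.
1 February 2023 is a Wednesday, so the first Monday is February 6 and the fourth is February 27.
1 September 2023 is a Friday, so Sundays fall on 3, 10, 17, 24; the last is September 24.
At the standard offset (UTC+00:45), 02:45 UTC + 0h45m = 03:30 Halide Station standard time.
Daylight saving runs 27 February – 24 September; the standard-time date in Halide Station, 3 April 2023, is inside that window, so Halide Station is at UTC+01:45.
02:45 UTC + 1h45m = 04:30 Halide Station.

04:30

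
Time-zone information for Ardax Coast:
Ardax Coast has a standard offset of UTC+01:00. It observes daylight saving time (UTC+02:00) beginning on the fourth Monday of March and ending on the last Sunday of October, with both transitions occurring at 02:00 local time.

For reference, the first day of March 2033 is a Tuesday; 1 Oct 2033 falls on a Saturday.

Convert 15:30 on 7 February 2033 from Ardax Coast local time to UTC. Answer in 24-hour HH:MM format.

1 March 2033 is a Tuesday, so the first Monday is March 7 and the fourth is March 28.
1 October 2033 is a Saturday, so Sundays fall on 2, 9, 16, 23, 30; the last is October 30.
Daylight saving runs 28 March – 30 October; 7 February 2033 is outside that window, so Ardax Coast is on standard time at UTC+01:00.
15:30 local − 1h = 14:30 UTC.

14:30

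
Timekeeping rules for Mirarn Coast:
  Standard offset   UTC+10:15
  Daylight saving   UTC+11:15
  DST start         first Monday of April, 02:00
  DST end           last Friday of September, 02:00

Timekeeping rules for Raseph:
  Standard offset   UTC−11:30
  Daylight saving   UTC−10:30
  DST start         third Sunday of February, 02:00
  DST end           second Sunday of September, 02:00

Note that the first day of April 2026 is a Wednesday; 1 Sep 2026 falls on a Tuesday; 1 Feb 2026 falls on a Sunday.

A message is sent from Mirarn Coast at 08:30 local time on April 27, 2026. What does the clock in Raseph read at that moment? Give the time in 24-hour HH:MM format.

10:45

1 April 2026 is a Wednesday, so the first Monday is April 6.
1 September 2026 is a Tuesday, so Fridays fall on 4, 11, 18, 25; the last is September 25.
April 27, 2026 lies within the daylight-saving period (6 April – 25 September), so Mirarn Coast is on daylight time, UTC+11:15.
08:30 Mirarn Coast − 11h15m = 21:15 UTC (rolling into the previous day, 26 April 2026).
1 February 2026 is a Sunday, so the first Sunday is February 1 and the third is February 15.
1 September 2026 is a Tuesday, so the first Sunday is September 6 and the second is September 13.
At the standard offset (UTC−11:30), 21:15 UTC − 11h30m = 09:45 Raseph standard time.
The standard-time date in Raseph, April 26, 2026, lies within the daylight-saving period (15 February – 13 September), so Raseph is on daylight time, UTC−10:30.
21:15 UTC − 10h30m = 10:45 Raseph.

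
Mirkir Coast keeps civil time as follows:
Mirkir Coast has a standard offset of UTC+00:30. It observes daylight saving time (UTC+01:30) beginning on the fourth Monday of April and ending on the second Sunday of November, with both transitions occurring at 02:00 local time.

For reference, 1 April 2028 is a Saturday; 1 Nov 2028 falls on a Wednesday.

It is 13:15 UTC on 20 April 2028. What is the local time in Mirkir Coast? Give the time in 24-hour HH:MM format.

1 April 2028 is a Saturday, so the first Monday is April 3 and the fourth is April 24.
1 November 2028 is a Wednesday, so the first Sunday is November 5 and the second is November 12.
At the standard offset (UTC+00:30), 13:15 UTC + 0h30m = 13:45 Mirkir Coast standard time.
Daylight saving runs 24 April – 12 November; the standard-time date in Mirkir Coast, 20 April 2028, is outside that window, so Mirkir Coast is on standard time at UTC+00:30.
13:15 UTC + 0h30m = 13:45 local.

13:45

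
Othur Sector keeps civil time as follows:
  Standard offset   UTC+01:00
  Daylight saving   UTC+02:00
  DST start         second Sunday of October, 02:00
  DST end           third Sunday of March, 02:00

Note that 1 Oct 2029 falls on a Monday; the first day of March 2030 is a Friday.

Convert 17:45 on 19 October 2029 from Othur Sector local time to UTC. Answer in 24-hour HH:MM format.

1 October 2029 is a Monday, so the first Sunday is October 7 and the second is October 14.
1 March 2030 is a Friday, so the first Sunday is March 3 and the third is March 17.
Daylight saving runs 14 October 2029 – 17 March 2030; 19 October 2029 is inside that window, so Othur Sector is at UTC+02:00.
17:45 local − 2h = 15:45 UTC.

15:45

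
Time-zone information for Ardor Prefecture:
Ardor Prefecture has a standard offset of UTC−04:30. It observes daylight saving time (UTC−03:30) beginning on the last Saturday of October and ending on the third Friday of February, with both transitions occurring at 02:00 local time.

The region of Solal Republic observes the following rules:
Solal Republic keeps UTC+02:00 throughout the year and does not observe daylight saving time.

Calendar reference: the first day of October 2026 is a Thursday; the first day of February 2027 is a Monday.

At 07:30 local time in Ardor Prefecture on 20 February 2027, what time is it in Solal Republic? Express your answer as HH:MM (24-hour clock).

1 October 2026 is a Thursday, so Saturdays fall on 3, 10, 17, 24, 31; the last is October 31.
1 February 2027 is a Monday, so the first Friday is February 5 and the third is February 19.
20 February 2027 is outside the daylight-saving period (31 October 2026 – 19 February 2027), so Ardor Prefecture is on standard time, UTC−04:30.
07:30 Ardor Prefecture + 4h30m = 12:00 UTC.
Solal Republic has no daylight saving, so its offset is UTC+02:00 year-round.
12:00 UTC + 2h = 14:00 Solal Republic.

14:00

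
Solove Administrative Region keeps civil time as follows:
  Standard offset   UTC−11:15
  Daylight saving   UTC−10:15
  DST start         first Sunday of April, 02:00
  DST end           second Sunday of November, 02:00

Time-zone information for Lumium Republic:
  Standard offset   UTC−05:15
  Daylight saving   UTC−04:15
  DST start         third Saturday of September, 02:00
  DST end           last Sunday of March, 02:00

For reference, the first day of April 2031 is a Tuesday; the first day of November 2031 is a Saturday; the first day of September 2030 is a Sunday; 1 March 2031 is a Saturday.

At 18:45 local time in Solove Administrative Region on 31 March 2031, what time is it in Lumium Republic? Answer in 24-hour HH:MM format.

00:45

1 April 2031 is a Tuesday, so the first Sunday is April 6.
1 November 2031 is a Saturday, so the first Sunday is November 2 and the second is November 9.
31 March 2031 is outside the daylight-saving period (6 April – 9 November), so Solove Administrative Region is on standard time, UTC−11:15.
18:45 Solove Administrative Region + 11h15m = 06:00 UTC (rolling into the next day, 1 April 2031).
1 September 2030 is a Sunday, so the first Saturday is September 7 and the third is September 21.
1 March 2031 is a Saturday, so Sundays fall on 2, 9, 16, 23, 30; the last is March 30.
At the standard offset (UTC−05:15), 06:00 UTC − 5h15m = 00:45 Lumium Republic standard time.
The standard-time date in Lumium Republic, 1 April 2031, does not fall between 21 September 2030 and 30 March 2031, so daylight saving is not in effect and Lumium Republic is at UTC−05:15.
06:00 UTC − 5h15m = 00:45 Lumium Republic.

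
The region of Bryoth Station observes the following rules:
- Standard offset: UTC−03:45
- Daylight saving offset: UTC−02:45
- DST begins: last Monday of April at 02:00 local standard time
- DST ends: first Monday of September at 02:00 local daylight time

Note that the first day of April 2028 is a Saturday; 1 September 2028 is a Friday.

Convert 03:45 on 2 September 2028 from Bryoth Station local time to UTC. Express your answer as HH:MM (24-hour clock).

1 April 2028 is a Saturday, so Mondays fall on 3, 10, 17, 24; the last is April 24.
1 September 2028 is a Friday, so the first Monday is September 4.
2 September 2028 falls between 24 April and 4 September, so daylight saving is in effect and Bryoth Station is at UTC−02:45.
03:45 local + 2h45m = 06:30 UTC.

06:30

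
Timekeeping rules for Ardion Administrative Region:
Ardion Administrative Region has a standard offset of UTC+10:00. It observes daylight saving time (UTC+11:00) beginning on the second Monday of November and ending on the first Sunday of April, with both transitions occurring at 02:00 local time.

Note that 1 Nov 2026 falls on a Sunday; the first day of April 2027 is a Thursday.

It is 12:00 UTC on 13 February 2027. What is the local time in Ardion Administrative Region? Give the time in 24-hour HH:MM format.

23:00

1 November 2026 is a Sunday, so the first Monday is November 2 and the second is November 9.
1 April 2027 is a Thursday, so the first Sunday is April 4.
At the standard offset (UTC+10:00), 12:00 UTC + 10h = 22:00 Ardion Administrative Region standard time.
The standard-time date in Ardion Administrative Region, 13 February 2027, lies within the daylight-saving period (9 November 2026 – 4 April 2027), so Ardion Administrative Region is on daylight time, UTC+11:00.
12:00 UTC + 11h = 23:00 local.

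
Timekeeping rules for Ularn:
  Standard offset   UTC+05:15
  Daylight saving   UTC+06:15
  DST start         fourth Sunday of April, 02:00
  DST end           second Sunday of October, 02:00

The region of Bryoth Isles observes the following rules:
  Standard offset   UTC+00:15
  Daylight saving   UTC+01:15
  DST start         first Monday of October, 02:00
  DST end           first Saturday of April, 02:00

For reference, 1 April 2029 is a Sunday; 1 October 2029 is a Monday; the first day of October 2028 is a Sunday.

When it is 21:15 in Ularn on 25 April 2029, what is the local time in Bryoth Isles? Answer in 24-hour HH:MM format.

1 April 2029 is a Sunday, so the first Sunday is April 1 and the fourth is April 22.
1 October 2029 is a Monday, so the first Sunday is October 7 and the second is October 14.
25 April 2029 lies within the daylight-saving period (22 April – 14 October), so Ularn is on daylight time, UTC+06:15.
21:15 Ularn − 6h15m = 15:00 UTC.
1 October 2028 is a Sunday, so the first Monday is October 2.
1 April 2029 is a Sunday, so the first Saturday is April 7.
At the standard offset (UTC+00:15), 15:00 UTC + 0h15m = 15:15 Bryoth Isles standard time.
The standard-time date in Bryoth Isles, 25 April 2029, is outside the daylight-saving period (2 October 2028 – 7 April 2029), so Bryoth Isles is on standard time, UTC+00:15.
15:00 UTC + 0h15m = 15:15 Bryoth Isles.

15:15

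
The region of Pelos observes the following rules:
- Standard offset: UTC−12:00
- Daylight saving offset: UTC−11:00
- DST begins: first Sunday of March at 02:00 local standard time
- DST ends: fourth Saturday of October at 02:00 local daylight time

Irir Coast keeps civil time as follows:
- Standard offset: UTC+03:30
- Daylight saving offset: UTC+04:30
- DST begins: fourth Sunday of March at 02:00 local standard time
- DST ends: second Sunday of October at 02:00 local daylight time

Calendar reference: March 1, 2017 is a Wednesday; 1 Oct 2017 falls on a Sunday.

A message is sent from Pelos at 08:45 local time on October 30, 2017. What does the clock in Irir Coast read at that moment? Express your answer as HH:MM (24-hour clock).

00:15

1 March 2017 is a Wednesday, so the first Sunday is March 5.
1 October 2017 is a Sunday, so the first Saturday is October 7 and the fourth is October 28.
Daylight saving runs 5 March – 28 October; October 30, 2017 is outside that window, so Pelos is on standard time at UTC−12:00.
08:45 Pelos + 12h = 20:45 UTC.
1 March 2017 is a Wednesday, so the first Sunday is March 5 and the fourth is March 26.
1 October 2017 is a Sunday, so the first Sunday is October 1 and the second is October 8.
At the standard offset (UTC+03:30), 20:45 UTC + 3h30m = 00:15 Irir Coast standard time (rolling into the next day, 31 October 2017).
Daylight saving runs 26 March – 8 October; the standard-time date in Irir Coast, October 31, 2017, is outside that window, so Irir Coast is on standard time at UTC+03:30.
20:45 UTC + 3h30m = 00:15 Irir Coast (rolling into the next day, 31 October 2017).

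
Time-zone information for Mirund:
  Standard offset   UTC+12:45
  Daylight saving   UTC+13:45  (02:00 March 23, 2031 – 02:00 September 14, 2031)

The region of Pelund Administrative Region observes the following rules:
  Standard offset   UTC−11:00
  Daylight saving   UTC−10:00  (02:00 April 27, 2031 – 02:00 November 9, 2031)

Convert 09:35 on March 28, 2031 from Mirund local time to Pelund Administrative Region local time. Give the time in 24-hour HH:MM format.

08:50

March 28, 2031 falls between 23 March and 14 September, so daylight saving is in effect and Mirund is at UTC+13:45.
09:35 Mirund − 13h45m = 19:50 UTC (rolling into the previous day, 27 March 2031).
At the standard offset (UTC−11:00), 19:50 UTC − 11h = 08:50 Pelund Administrative Region standard time.
The standard-time date in Pelund Administrative Region, March 27, 2031, does not fall between 27 April and 9 November, so daylight saving is not in effect and Pelund Administrative Region is at UTC−11:00.
19:50 UTC − 11h = 08:50 Pelund Administrative Region.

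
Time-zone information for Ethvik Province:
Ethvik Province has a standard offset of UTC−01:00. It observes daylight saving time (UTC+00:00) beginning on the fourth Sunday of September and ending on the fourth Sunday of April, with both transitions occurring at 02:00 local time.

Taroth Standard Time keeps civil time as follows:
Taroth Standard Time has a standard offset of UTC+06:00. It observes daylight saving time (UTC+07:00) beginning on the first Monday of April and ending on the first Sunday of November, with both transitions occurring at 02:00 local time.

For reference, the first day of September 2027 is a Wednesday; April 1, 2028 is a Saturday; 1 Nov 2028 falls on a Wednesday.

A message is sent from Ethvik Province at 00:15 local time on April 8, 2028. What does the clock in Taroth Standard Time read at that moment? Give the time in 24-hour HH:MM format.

1 September 2027 is a Wednesday, so the first Sunday is September 5 and the fourth is September 26.
1 April 2028 is a Saturday, so the first Sunday is April 2 and the fourth is April 23.
April 8, 2028 falls between 26 September 2027 and 23 April 2028, so daylight saving is in effect and Ethvik Province is at UTC+00:00.
00:15 Ethvik Province − 0h = 00:15 UTC.
1 April 2028 is a Saturday, so the first Monday is April 3.
1 November 2028 is a Wednesday, so the first Sunday is November 5.
At the standard offset (UTC+06:00), 00:15 UTC + 6h = 06:15 Taroth Standard Time standard time.
The standard-time date in Taroth Standard Time, April 8, 2028, falls between 3 April and 5 November, so daylight saving is in effect and Taroth Standard Time is at UTC+07:00.
00:15 UTC + 7h = 07:15 Taroth Standard Time.

07:15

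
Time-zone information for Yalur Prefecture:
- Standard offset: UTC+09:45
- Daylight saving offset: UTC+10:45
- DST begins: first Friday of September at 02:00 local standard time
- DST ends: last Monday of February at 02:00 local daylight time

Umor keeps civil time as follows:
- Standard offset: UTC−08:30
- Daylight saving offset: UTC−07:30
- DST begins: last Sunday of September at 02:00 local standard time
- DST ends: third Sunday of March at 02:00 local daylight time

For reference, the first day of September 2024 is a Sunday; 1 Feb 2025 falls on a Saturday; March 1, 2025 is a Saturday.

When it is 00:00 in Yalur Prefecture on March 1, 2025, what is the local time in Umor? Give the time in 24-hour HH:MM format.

1 September 2024 is a Sunday, so the first Friday is September 6.
1 February 2025 is a Saturday, so Mondays fall on 3, 10, 17, 24; the last is February 24.
March 1, 2025 does not fall between 6 September 2024 and 24 February 2025, so daylight saving is not in effect and Yalur Prefecture is at UTC+09:45.
00:00 Yalur Prefecture − 9h45m = 14:15 UTC (rolling into the previous day, 28 February 2025).
1 September 2024 is a Sunday, so Sundays fall on 1, 8, 15, 22, 29; the last is September 29.
1 March 2025 is a Saturday, so the first Sunday is March 2 and the third is March 16.
At the standard offset (UTC−08:30), 14:15 UTC − 8h30m = 05:45 Umor standard time.
Daylight saving runs 29 September 2024 – 16 March 2025; the standard-time date in Umor, February 28, 2025, is inside that window, so Umor is at UTC−07:30.
14:15 UTC − 7h30m = 06:45 Umor.

06:45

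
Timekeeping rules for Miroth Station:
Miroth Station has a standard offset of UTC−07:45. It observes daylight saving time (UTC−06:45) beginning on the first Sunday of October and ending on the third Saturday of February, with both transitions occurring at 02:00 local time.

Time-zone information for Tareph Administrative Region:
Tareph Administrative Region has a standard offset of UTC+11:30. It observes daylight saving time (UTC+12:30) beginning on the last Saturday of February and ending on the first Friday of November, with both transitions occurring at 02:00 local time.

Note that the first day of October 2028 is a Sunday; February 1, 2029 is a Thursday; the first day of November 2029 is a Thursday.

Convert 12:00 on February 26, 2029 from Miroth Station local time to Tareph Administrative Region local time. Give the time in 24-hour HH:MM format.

1 October 2028 is a Sunday, so the first Sunday is October 1.
1 February 2029 is a Thursday, so the first Saturday is February 3 and the third is February 17.
Daylight saving runs 1 October 2028 – 17 February 2029; February 26, 2029 is outside that window, so Miroth Station is on standard time at UTC−07:45.
12:00 Miroth Station + 7h45m = 19:45 UTC.
1 February 2029 is a Thursday, so Saturdays fall on 3, 10, 17, 24; the last is February 24.
1 November 2029 is a Thursday, so the first Friday is November 2.
At the standard offset (UTC+11:30), 19:45 UTC + 11h30m = 07:15 Tareph Administrative Region standard time (rolling into the next day, 27 February 2029).
The standard-time date in Tareph Administrative Region, February 27, 2029, falls between 24 February and 2 November, so daylight saving is in effect and Tareph Administrative Region is at UTC+12:30.
19:45 UTC + 12h30m = 08:15 Tareph Administrative Region (rolling into the next day, 27 February 2029).

08:15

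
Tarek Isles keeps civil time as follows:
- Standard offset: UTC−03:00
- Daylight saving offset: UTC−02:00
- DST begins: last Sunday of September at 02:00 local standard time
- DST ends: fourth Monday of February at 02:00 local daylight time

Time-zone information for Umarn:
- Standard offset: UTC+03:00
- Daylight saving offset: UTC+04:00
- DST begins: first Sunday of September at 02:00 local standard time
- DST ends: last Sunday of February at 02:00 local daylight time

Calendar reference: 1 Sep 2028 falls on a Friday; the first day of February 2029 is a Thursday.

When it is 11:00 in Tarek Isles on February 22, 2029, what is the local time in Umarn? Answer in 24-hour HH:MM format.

17:00

1 September 2028 is a Friday, so Sundays fall on 3, 10, 17, 24; the last is September 24.
1 February 2029 is a Thursday, so the first Monday is February 5 and the fourth is February 26.
Daylight saving runs 24 September 2028 – 26 February 2029; February 22, 2029 is inside that window, so Tarek Isles is at UTC−02:00.
11:00 Tarek Isles + 2h = 13:00 UTC.
1 September 2028 is a Friday, so the first Sunday is September 3.
1 February 2029 is a Thursday, so Sundays fall on 4, 11, 18, 25; the last is February 25.
At the standard offset (UTC+03:00), 13:00 UTC + 3h = 16:00 Umarn standard time.
The standard-time date in Umarn, February 22, 2029, falls between 3 September 2028 and 25 February 2029, so daylight saving is in effect and Umarn is at UTC+04:00.
13:00 UTC + 4h = 17:00 Umarn.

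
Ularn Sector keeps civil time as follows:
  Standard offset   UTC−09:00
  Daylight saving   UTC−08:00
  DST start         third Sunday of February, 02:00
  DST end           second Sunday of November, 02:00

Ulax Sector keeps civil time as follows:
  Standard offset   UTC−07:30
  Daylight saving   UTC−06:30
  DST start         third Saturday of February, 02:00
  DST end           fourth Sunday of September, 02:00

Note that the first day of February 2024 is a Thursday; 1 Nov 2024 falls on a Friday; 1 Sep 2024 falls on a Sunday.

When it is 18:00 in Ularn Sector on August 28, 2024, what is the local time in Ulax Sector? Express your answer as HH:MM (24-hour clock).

1 February 2024 is a Thursday, so the first Sunday is February 4 and the third is February 18.
1 November 2024 is a Friday, so the first Sunday is November 3 and the second is November 10.
Daylight saving runs 18 February – 10 November; August 28, 2024 is inside that window, so Ularn Sector is at UTC−08:00.
18:00 Ularn Sector + 8h = 02:00 UTC (rolling into the next day, 29 August 2024).
1 February 2024 is a Thursday, so the first Saturday is February 3 and the third is February 17.
1 September 2024 is a Sunday, so the first Sunday is September 1 and the fourth is September 22.
At the standard offset (UTC−07:30), 02:00 UTC − 7h30m = 18:30 Ulax Sector standard time (rolling into the previous day, 28 August 2024).
Daylight saving runs 17 February – 22 September; the standard-time date in Ulax Sector, August 28, 2024, is inside that window, so Ulax Sector is at UTC−06:30.
02:00 UTC − 6h30m = 19:30 Ulax Sector (rolling into the previous day, 28 August 2024).

19:30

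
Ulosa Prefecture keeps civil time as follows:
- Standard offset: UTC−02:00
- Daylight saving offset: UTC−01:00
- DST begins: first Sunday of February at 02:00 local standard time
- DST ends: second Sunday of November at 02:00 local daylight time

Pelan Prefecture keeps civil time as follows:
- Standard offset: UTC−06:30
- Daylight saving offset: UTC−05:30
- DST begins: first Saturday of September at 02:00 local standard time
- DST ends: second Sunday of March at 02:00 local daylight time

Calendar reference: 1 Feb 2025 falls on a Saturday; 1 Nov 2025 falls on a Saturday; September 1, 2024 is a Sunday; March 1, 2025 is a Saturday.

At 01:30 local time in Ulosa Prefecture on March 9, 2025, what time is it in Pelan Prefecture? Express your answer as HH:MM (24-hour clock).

1 February 2025 is a Saturday, so the first Sunday is February 2.
1 November 2025 is a Saturday, so the first Sunday is November 2 and the second is November 9.
Daylight saving runs 2 February – 9 November; March 9, 2025 is inside that window, so Ulosa Prefecture is at UTC−01:00.
01:30 Ulosa Prefecture + 1h = 02:30 UTC.
1 September 2024 is a Sunday, so the first Saturday is September 7.
1 March 2025 is a Saturday, so the first Sunday is March 2 and the second is March 9.
At the standard offset (UTC−06:30), 02:30 UTC − 6h30m = 20:00 Pelan Prefecture standard time (rolling into the previous day, 8 March 2025).
The standard-time date in Pelan Prefecture, March 8, 2025, lies within the daylight-saving period (7 September 2024 – 9 March 2025), so Pelan Prefecture is on daylight time, UTC−05:30.
02:30 UTC − 5h30m = 21:00 Pelan Prefecture (rolling into the previous day, 8 March 2025).

21:00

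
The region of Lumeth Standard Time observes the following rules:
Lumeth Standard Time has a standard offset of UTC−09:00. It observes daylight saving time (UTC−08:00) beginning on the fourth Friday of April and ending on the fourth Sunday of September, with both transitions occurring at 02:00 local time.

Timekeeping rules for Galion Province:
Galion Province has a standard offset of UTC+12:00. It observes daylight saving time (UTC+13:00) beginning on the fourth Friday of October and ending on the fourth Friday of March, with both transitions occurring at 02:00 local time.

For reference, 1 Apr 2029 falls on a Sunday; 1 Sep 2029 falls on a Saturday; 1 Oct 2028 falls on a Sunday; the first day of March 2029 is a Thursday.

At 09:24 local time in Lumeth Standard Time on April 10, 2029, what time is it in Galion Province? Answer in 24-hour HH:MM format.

06:24

1 April 2029 is a Sunday, so the first Friday is April 6 and the fourth is April 27.
1 September 2029 is a Saturday, so the first Sunday is September 2 and the fourth is September 23.
Daylight saving runs 27 April – 23 September; April 10, 2029 is outside that window, so Lumeth Standard Time is on standard time at UTC−09:00.
09:24 Lumeth Standard Time + 9h = 18:24 UTC.
1 October 2028 is a Sunday, so the first Friday is October 6 and the fourth is October 27.
1 March 2029 is a Thursday, so the first Friday is March 2 and the fourth is March 23.
At the standard offset (UTC+12:00), 18:24 UTC + 12h = 06:24 Galion Province standard time (rolling into the next day, 11 April 2029).
The standard-time date in Galion Province, April 11, 2029, is outside the daylight-saving period (27 October 2028 – 23 March 2029), so Galion Province is on standard time, UTC+12:00.
18:24 UTC + 12h = 06:24 Galion Province (rolling into the next day, 11 April 2029).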